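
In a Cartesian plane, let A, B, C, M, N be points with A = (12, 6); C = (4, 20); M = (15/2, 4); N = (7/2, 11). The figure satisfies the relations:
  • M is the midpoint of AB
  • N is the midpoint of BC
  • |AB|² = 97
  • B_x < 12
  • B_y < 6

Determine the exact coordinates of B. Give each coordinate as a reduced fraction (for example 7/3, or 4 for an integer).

B = (3, 2)

1. B_x = 3  [B = 2·M−A = 2·(15/2, 4)−(12, 6)]
2. B_y = 2  [B = 2·M−A = 2·(15/2, 4)−(12, 6)]
   so B = (3, 2)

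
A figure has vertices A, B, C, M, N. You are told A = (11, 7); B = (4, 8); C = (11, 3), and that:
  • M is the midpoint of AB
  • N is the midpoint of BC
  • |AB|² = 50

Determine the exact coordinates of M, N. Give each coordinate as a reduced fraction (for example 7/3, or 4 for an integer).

1. M_x = 15/2  [2·M = A+B = (11, 7)+(4, 8)]
2. M_y = 15/2  [2·M = A+B = (11, 7)+(4, 8)]
   so M = (15/2, 15/2)
3. N_x = 15/2  [2·N = B+C = (4, 8)+(11, 3)]
4. N_y = 11/2  [2·N = B+C = (4, 8)+(11, 3)]
   so N = (15/2, 11/2)

M = (15/2, 15/2)
N = (15/2, 11/2)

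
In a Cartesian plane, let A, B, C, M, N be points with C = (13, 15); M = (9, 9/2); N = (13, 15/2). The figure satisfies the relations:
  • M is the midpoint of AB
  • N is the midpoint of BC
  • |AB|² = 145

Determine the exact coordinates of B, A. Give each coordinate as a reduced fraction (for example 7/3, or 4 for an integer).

B = (13, 0)
A = (5, 9)

1. B_x = 13  [B = 2·N−C = 2·(13, 15/2)−(13, 15)]
2. B_y = 0  [B = 2·N−C = 2·(13, 15/2)−(13, 15)]
   so B = (13, 0)
3. A_x = 5  [A = 2·M−B = 2·(9, 9/2)−(13, 0)]
4. A_y = 9  [A = 2·M−B = 2·(9, 9/2)−(13, 0)]
   so A = (5, 9)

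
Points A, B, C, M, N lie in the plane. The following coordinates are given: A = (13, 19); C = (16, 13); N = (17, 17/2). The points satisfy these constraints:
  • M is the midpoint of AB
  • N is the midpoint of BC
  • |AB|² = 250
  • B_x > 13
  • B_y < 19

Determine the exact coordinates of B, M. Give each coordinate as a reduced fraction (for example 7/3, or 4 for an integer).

B = (18, 4)
M = (31/2, 23/2)

1. B_x = 18  [B = 2·N−C = 2·(17, 17/2)−(16, 13)]
2. B_y = 4  [B = 2·N−C = 2·(17, 17/2)−(16, 13)]
   so B = (18, 4)
3. M_x = 31/2  [2·M = A+B = (13, 19)+(18, 4)]
4. M_y = 23/2  [2·M = A+B = (13, 19)+(18, 4)]
   so M = (31/2, 23/2)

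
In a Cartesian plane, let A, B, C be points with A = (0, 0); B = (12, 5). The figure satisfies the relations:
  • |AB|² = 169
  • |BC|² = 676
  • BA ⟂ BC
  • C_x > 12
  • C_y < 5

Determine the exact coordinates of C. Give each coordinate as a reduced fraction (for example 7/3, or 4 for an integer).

1. C_x = 22  [[BA ⟂ BC ⇒ -12x-5y+169=0] ∩ [|C−(12, 5)|²=676]]
2. C_y = -19  [[BA ⟂ BC ⇒ -12x-5y+169=0] ∩ [|C−(12, 5)|²=676]]
   so C = (22, -19)

C = (22, -19)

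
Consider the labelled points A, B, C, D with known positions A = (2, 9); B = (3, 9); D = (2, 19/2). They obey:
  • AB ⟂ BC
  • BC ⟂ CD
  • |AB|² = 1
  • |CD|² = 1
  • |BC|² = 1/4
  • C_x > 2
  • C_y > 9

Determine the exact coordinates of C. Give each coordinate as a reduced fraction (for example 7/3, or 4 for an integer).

1. C_x = 3  [[AB ⟂ BC ⇒ 1x-3=0] ∩ [|C−(2, 19/2)|²=1]]
2. C_y = 19/2  [[AB ⟂ BC ⇒ 1x-3=0] ∩ [|C−(2, 19/2)|²=1]]
   so C = (3, 19/2)

C = (3, 19/2)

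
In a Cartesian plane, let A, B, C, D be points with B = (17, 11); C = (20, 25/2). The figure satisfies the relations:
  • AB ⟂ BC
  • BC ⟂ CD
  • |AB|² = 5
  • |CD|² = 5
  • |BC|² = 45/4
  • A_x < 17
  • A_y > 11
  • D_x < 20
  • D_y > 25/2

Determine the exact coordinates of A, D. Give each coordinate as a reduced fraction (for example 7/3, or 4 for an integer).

A = (16, 13)
D = (19, 29/2)

1. A_x = 16  [[AB ⟂ BC ⇒ -3x-3/2y+135/2=0] ∩ [|A−(17, 11)|²=5]]
2. A_y = 13  [[AB ⟂ BC ⇒ -3x-3/2y+135/2=0] ∩ [|A−(17, 11)|²=5]]
   so A = (16, 13)
3. D_x = 19  [[BC ⟂ CD ⇒ 3x+3/2y-315/4=0] ∩ [|D−(20, 25/2)|²=5]]
4. D_y = 29/2  [[BC ⟂ CD ⇒ 3x+3/2y-315/4=0] ∩ [|D−(20, 25/2)|²=5]]
   so D = (19, 29/2)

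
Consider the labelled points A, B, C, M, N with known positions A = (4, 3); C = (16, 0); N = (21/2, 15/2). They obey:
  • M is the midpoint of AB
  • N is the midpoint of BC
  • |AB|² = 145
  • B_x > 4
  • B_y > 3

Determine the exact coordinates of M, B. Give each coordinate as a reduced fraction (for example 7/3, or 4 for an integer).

1. B_x = 5  [B = 2·N−C = 2·(21/2, 15/2)−(16, 0)]
2. B_y = 15  [B = 2·N−C = 2·(21/2, 15/2)−(16, 0)]
   so B = (5, 15)
3. M_x = 9/2  [2·M = A+B = (4, 3)+(5, 15)]
4. M_y = 9  [2·M = A+B = (4, 3)+(5, 15)]
   so M = (9/2, 9)

M = (9/2, 9)
B = (5, 15)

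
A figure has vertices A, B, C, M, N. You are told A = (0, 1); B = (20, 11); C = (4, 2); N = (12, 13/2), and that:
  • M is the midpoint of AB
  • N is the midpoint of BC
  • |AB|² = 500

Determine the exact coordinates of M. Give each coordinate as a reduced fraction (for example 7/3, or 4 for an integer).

M = (10, 6)

1. M_x = 10  [2·M = A+B = (0, 1)+(20, 11)]
2. M_y = 6  [2·M = A+B = (0, 1)+(20, 11)]
   so M = (10, 6)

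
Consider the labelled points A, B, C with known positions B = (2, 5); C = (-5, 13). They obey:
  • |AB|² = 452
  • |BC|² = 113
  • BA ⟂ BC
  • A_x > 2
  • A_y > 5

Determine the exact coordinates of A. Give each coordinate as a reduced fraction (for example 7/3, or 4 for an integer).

1. A_x = 18  [[BA ⟂ BC ⇒ -7x+8y-26=0] ∩ [|A−(2, 5)|²=452]]
2. A_y = 19  [[BA ⟂ BC ⇒ -7x+8y-26=0] ∩ [|A−(2, 5)|²=452]]
   so A = (18, 19)

A = (18, 19)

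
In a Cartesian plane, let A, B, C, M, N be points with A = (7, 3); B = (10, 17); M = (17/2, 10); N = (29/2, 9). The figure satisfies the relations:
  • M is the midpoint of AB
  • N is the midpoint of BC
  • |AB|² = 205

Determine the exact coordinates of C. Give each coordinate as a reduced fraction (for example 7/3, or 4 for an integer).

C = (19, 1)

1. C_x = 19  [C = 2·N−B = 2·(29/2, 9)−(10, 17)]
2. C_y = 1  [C = 2·N−B = 2·(29/2, 9)−(10, 17)]
   so C = (19, 1)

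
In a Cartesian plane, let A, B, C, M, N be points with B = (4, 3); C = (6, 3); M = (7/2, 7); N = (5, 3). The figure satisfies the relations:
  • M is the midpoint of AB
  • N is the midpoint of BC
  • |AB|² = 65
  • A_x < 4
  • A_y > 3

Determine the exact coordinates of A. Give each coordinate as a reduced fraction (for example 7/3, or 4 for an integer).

1. A_x = 3  [A = 2·M−B = 2·(7/2, 7)−(4, 3)]
2. A_y = 11  [A = 2·M−B = 2·(7/2, 7)−(4, 3)]
   so A = (3, 11)

A = (3, 11)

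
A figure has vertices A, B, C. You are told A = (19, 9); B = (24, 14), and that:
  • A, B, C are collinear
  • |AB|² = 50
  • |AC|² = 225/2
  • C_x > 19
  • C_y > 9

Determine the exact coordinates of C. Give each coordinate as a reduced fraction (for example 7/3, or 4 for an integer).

1. C_x = 53/2  [[A, B, C are collinear ⇒ -5x+5y+50=0] ∩ [|C−(19, 9)|²=225/2]]
2. C_y = 33/2  [[A, B, C are collinear ⇒ -5x+5y+50=0] ∩ [|C−(19, 9)|²=225/2]]
   so C = (53/2, 33/2)

C = (53/2, 33/2)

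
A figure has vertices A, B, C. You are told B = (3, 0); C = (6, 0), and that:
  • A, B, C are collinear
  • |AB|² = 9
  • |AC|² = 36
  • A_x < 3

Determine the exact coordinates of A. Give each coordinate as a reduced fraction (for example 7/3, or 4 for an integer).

1. A_x = 0  [[A, B, C are collinear ⇒ 3y=0] ∩ [|A−(3, 0)|²=9]]
2. A_y = 0  [[A, B, C are collinear ⇒ 3y=0] ∩ [|A−(3, 0)|²=9]]
   so A = (0, 0)

A = (0, 0)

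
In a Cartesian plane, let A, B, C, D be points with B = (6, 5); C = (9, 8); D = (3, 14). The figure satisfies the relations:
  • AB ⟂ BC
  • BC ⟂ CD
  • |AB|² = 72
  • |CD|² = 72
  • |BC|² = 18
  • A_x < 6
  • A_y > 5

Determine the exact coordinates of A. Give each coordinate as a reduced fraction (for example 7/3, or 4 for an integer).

1. A_x = 0  [[AB ⟂ BC ⇒ -3x-3y+33=0] ∩ [|A−(6, 5)|²=72]]
2. A_y = 11  [[AB ⟂ BC ⇒ -3x-3y+33=0] ∩ [|A−(6, 5)|²=72]]
   so A = (0, 11)

A = (0, 11)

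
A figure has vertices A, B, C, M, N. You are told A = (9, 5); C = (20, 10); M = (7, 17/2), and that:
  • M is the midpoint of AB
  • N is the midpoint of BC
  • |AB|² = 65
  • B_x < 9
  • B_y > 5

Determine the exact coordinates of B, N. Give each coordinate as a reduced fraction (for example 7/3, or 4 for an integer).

B = (5, 12)
N = (25/2, 11)

1. B_x = 5  [B = 2·M−A = 2·(7, 17/2)−(9, 5)]
2. B_y = 12  [B = 2·M−A = 2·(7, 17/2)−(9, 5)]
   so B = (5, 12)
3. N_x = 25/2  [2·N = B+C = (5, 12)+(20, 10)]
4. N_y = 11  [2·N = B+C = (5, 12)+(20, 10)]
   so N = (25/2, 11)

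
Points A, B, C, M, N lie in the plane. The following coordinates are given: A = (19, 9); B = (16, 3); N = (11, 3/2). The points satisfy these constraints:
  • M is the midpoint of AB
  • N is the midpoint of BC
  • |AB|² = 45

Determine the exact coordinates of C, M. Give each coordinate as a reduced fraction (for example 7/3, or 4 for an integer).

C = (6, 0)
M = (35/2, 6)

1. M_x = 35/2  [2·M = A+B = (19, 9)+(16, 3)]
2. M_y = 6  [2·M = A+B = (19, 9)+(16, 3)]
   so M = (35/2, 6)
3. C_x = 6  [C = 2·N−B = 2·(11, 3/2)−(16, 3)]
4. C_y = 0  [C = 2·N−B = 2·(11, 3/2)−(16, 3)]
   so C = (6, 0)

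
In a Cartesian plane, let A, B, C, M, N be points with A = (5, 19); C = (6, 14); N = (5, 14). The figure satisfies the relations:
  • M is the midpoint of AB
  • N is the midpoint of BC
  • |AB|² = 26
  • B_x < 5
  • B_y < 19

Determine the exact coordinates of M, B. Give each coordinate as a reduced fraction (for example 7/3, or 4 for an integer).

1. B_x = 4  [B = 2·N−C = 2·(5, 14)−(6, 14)]
2. B_y = 14  [B = 2·N−C = 2·(5, 14)−(6, 14)]
   so B = (4, 14)
3. M_x = 9/2  [2·M = A+B = (5, 19)+(4, 14)]
4. M_y = 33/2  [2·M = A+B = (5, 19)+(4, 14)]
   so M = (9/2, 33/2)

M = (9/2, 33/2)
B = (4, 14)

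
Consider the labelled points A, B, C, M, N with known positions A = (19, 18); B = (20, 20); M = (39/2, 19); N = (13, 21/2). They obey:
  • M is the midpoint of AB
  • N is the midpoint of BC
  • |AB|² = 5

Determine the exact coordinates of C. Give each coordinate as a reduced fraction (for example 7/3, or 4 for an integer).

1. C_x = 6  [C = 2·N−B = 2·(13, 21/2)−(20, 20)]
2. C_y = 1  [C = 2·N−B = 2·(13, 21/2)−(20, 20)]
   so C = (6, 1)

C = (6, 1)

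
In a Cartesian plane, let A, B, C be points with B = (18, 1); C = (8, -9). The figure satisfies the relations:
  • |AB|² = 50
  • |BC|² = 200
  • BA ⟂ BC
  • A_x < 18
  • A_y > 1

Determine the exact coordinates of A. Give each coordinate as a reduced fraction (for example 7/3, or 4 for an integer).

A = (13, 6)

1. A_x = 13  [[BA ⟂ BC ⇒ -10x-10y+190=0] ∩ [|A−(18, 1)|²=50]]
2. A_y = 6  [[BA ⟂ BC ⇒ -10x-10y+190=0] ∩ [|A−(18, 1)|²=50]]
   so A = (13, 6)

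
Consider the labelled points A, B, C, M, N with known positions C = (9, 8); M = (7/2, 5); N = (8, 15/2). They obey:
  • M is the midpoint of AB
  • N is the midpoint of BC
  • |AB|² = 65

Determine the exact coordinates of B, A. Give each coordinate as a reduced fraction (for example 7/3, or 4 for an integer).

1. B_x = 7  [B = 2·N−C = 2·(8, 15/2)−(9, 8)]
2. B_y = 7  [B = 2·N−C = 2·(8, 15/2)−(9, 8)]
   so B = (7, 7)
3. A_x = 0  [A = 2·M−B = 2·(7/2, 5)−(7, 7)]
4. A_y = 3  [A = 2·M−B = 2·(7/2, 5)−(7, 7)]
   so A = (0, 3)

B = (7, 7)
A = (0, 3)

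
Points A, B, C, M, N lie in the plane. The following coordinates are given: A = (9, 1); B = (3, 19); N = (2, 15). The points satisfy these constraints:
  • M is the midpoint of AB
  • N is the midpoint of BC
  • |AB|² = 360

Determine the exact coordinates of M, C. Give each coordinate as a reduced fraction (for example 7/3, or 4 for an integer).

M = (6, 10)
C = (1, 11)

1. M_x = 6  [2·M = A+B = (9, 1)+(3, 19)]
2. M_y = 10  [2·M = A+B = (9, 1)+(3, 19)]
   so M = (6, 10)
3. C_x = 1  [C = 2·N−B = 2·(2, 15)−(3, 19)]
4. C_y = 11  [C = 2·N−B = 2·(2, 15)−(3, 19)]
   so C = (1, 11)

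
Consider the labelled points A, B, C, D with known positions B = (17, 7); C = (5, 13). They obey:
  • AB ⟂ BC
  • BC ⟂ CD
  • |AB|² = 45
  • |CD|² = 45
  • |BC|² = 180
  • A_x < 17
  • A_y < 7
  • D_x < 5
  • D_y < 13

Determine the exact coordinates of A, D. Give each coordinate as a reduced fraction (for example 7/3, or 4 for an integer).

1. A_x = 14  [[AB ⟂ BC ⇒ 12x-6y-162=0] ∩ [|A−(17, 7)|²=45]]
2. A_y = 1  [[AB ⟂ BC ⇒ 12x-6y-162=0] ∩ [|A−(17, 7)|²=45]]
   so A = (14, 1)
3. D_x = 2  [[BC ⟂ CD ⇒ -12x+6y-18=0] ∩ [|D−(5, 13)|²=45]]
4. D_y = 7  [[BC ⟂ CD ⇒ -12x+6y-18=0] ∩ [|D−(5, 13)|²=45]]
   so D = (2, 7)

A = (14, 1)
D = (2, 7)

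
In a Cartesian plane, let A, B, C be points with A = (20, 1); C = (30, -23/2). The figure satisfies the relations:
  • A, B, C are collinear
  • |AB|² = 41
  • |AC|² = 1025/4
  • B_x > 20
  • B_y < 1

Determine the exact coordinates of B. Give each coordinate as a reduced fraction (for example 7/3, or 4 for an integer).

1. B_x = 24  [[A, B, C are collinear ⇒ -25/2x-10y+260=0] ∩ [|B−(20, 1)|²=41]]
2. B_y = -4  [[A, B, C are collinear ⇒ -25/2x-10y+260=0] ∩ [|B−(20, 1)|²=41]]
   so B = (24, -4)

B = (24, -4)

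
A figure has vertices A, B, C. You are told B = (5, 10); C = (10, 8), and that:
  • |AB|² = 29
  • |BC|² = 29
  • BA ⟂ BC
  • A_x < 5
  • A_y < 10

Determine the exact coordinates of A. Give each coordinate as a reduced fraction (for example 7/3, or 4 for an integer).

A = (3, 5)

1. A_x = 3  [[BA ⟂ BC ⇒ 5x-2y-5=0] ∩ [|A−(5, 10)|²=29]]
2. A_y = 5  [[BA ⟂ BC ⇒ 5x-2y-5=0] ∩ [|A−(5, 10)|²=29]]
   so A = (3, 5)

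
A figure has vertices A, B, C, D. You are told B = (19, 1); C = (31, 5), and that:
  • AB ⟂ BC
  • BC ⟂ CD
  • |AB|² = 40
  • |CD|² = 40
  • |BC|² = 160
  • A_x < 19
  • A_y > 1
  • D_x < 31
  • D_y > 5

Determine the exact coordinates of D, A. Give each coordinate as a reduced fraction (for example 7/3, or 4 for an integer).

D = (29, 11)
A = (17, 7)

1. D_x = 29  [[BC ⟂ CD ⇒ 12x+4y-392=0] ∩ [|D−(31, 5)|²=40]]
2. D_y = 11  [[BC ⟂ CD ⇒ 12x+4y-392=0] ∩ [|D−(31, 5)|²=40]]
   so D = (29, 11)
3. A_x = 17  [[AB ⟂ BC ⇒ -12x-4y+232=0] ∩ [|A−(19, 1)|²=40]]
4. A_y = 7  [[AB ⟂ BC ⇒ -12x-4y+232=0] ∩ [|A−(19, 1)|²=40]]
   so A = (17, 7)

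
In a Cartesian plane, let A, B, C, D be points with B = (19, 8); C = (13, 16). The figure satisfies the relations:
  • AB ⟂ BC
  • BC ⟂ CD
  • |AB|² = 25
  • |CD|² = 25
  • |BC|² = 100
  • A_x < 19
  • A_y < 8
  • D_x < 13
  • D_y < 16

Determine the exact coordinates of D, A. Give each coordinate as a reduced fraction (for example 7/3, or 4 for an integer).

1. D_x = 9  [[BC ⟂ CD ⇒ -6x+8y-50=0] ∩ [|D−(13, 16)|²=25]]
2. D_y = 13  [[BC ⟂ CD ⇒ -6x+8y-50=0] ∩ [|D−(13, 16)|²=25]]
   so D = (9, 13)
3. A_x = 15  [[AB ⟂ BC ⇒ 6x-8y-50=0] ∩ [|A−(19, 8)|²=25]]
4. A_y = 5  [[AB ⟂ BC ⇒ 6x-8y-50=0] ∩ [|A−(19, 8)|²=25]]
   so A = (15, 5)

D = (9, 13)
A = (15, 5)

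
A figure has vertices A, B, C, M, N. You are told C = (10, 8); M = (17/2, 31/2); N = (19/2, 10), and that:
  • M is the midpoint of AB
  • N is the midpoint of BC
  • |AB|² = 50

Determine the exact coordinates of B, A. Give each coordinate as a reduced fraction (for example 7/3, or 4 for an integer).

B = (9, 12)
A = (8, 19)

1. B_x = 9  [B = 2·N−C = 2·(19/2, 10)−(10, 8)]
2. B_y = 12  [B = 2·N−C = 2·(19/2, 10)−(10, 8)]
   so B = (9, 12)
3. A_x = 8  [A = 2·M−B = 2·(17/2, 31/2)−(9, 12)]
4. A_y = 19  [A = 2·M−B = 2·(17/2, 31/2)−(9, 12)]
   so A = (8, 19)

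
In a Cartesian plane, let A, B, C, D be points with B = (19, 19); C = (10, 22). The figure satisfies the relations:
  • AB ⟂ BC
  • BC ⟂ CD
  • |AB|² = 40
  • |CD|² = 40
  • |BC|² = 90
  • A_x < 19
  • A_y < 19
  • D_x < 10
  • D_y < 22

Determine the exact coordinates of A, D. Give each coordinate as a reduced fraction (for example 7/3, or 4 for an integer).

A = (17, 13)
D = (8, 16)

1. A_x = 17  [[AB ⟂ BC ⇒ 9x-3y-114=0] ∩ [|A−(19, 19)|²=40]]
2. A_y = 13  [[AB ⟂ BC ⇒ 9x-3y-114=0] ∩ [|A−(19, 19)|²=40]]
   so A = (17, 13)
3. D_x = 8  [[BC ⟂ CD ⇒ -9x+3y+24=0] ∩ [|D−(10, 22)|²=40]]
4. D_y = 16  [[BC ⟂ CD ⇒ -9x+3y+24=0] ∩ [|D−(10, 22)|²=40]]
   so D = (8, 16)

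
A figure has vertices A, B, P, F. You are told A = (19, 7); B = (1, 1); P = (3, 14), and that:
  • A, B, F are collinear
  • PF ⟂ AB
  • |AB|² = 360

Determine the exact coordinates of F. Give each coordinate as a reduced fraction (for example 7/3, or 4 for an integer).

F = (67/10, 29/10)

1. F_x = 67/10  [[A, B, F are collinear ⇒ 6x-18y+12=0] ∩ [PF ⟂ AB ⇒ -18x-6y+138=0]]
2. F_y = 29/10  [[A, B, F are collinear ⇒ 6x-18y+12=0] ∩ [PF ⟂ AB ⇒ -18x-6y+138=0]]
   so F = (67/10, 29/10)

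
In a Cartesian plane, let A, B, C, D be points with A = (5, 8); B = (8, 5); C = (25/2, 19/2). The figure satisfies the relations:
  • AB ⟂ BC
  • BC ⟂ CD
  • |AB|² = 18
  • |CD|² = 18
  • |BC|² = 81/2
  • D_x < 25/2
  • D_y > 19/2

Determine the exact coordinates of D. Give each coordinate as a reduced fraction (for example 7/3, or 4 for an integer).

D = (19/2, 25/2)

1. D_x = 19/2  [[BC ⟂ CD ⇒ 9/2x+9/2y-99=0] ∩ [|D−(25/2, 19/2)|²=18]]
2. D_y = 25/2  [[BC ⟂ CD ⇒ 9/2x+9/2y-99=0] ∩ [|D−(25/2, 19/2)|²=18]]
   so D = (19/2, 25/2)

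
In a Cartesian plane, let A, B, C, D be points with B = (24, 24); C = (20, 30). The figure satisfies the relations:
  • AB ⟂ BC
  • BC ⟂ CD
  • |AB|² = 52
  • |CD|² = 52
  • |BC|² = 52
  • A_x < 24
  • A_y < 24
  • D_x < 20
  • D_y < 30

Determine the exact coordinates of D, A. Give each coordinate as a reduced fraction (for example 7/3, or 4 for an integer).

1. D_x = 14  [[BC ⟂ CD ⇒ -4x+6y-100=0] ∩ [|D−(20, 30)|²=52]]
2. D_y = 26  [[BC ⟂ CD ⇒ -4x+6y-100=0] ∩ [|D−(20, 30)|²=52]]
   so D = (14, 26)
3. A_x = 18  [[AB ⟂ BC ⇒ 4x-6y+48=0] ∩ [|A−(24, 24)|²=52]]
4. A_y = 20  [[AB ⟂ BC ⇒ 4x-6y+48=0] ∩ [|A−(24, 24)|²=52]]
   so A = (18, 20)

D = (14, 26)
A = (18, 20)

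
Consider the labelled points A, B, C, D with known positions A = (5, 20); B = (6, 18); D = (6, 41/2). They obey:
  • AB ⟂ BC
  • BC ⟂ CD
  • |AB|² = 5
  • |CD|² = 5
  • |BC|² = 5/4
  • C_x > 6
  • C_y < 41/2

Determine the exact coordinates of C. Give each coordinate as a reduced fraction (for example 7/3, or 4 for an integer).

C = (7, 37/2)

1. C_x = 7  [[AB ⟂ BC ⇒ 1x-2y+30=0] ∩ [|C−(6, 41/2)|²=5]]
2. C_y = 37/2  [[AB ⟂ BC ⇒ 1x-2y+30=0] ∩ [|C−(6, 41/2)|²=5]]
   so C = (7, 37/2)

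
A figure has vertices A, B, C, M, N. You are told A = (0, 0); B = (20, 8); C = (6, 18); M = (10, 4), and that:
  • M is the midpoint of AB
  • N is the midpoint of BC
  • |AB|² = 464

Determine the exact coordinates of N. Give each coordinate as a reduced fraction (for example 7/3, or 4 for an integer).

N = (13, 13)

1. N_x = 13  [2·N = B+C = (20, 8)+(6, 18)]
2. N_y = 13  [2·N = B+C = (20, 8)+(6, 18)]
   so N = (13, 13)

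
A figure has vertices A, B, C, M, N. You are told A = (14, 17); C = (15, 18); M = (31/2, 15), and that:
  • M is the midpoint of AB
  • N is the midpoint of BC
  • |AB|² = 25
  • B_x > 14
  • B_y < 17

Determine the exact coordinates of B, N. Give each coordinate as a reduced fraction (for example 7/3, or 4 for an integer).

B = (17, 13)
N = (16, 31/2)

1. B_x = 17  [B = 2·M−A = 2·(31/2, 15)−(14, 17)]
2. B_y = 13  [B = 2·M−A = 2·(31/2, 15)−(14, 17)]
   so B = (17, 13)
3. N_x = 16  [2·N = B+C = (17, 13)+(15, 18)]
4. N_y = 31/2  [2·N = B+C = (17, 13)+(15, 18)]
   so N = (16, 31/2)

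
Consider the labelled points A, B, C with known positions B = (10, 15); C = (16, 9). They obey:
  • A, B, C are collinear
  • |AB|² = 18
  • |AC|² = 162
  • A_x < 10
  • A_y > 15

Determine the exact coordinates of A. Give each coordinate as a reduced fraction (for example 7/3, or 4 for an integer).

1. A_x = 7  [[A, B, C are collinear ⇒ 6x+6y-150=0] ∩ [|A−(10, 15)|²=18]]
2. A_y = 18  [[A, B, C are collinear ⇒ 6x+6y-150=0] ∩ [|A−(10, 15)|²=18]]
   so A = (7, 18)

A = (7, 18)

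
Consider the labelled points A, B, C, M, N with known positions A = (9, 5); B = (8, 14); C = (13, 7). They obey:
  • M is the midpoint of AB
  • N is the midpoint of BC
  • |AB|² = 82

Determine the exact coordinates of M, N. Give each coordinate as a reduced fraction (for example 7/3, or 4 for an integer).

M = (17/2, 19/2)
N = (21/2, 21/2)

1. M_x = 17/2  [2·M = A+B = (9, 5)+(8, 14)]
2. M_y = 19/2  [2·M = A+B = (9, 5)+(8, 14)]
   so M = (17/2, 19/2)
3. N_x = 21/2  [2·N = B+C = (8, 14)+(13, 7)]
4. N_y = 21/2  [2·N = B+C = (8, 14)+(13, 7)]
   so N = (21/2, 21/2)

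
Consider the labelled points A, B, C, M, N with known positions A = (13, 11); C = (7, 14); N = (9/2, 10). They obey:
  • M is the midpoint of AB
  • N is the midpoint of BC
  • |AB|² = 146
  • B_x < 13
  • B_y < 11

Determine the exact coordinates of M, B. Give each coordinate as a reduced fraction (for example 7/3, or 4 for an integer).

1. B_x = 2  [B = 2·N−C = 2·(9/2, 10)−(7, 14)]
2. B_y = 6  [B = 2·N−C = 2·(9/2, 10)−(7, 14)]
   so B = (2, 6)
3. M_x = 15/2  [2·M = A+B = (13, 11)+(2, 6)]
4. M_y = 17/2  [2·M = A+B = (13, 11)+(2, 6)]
   so M = (15/2, 17/2)

M = (15/2, 17/2)
B = (2, 6)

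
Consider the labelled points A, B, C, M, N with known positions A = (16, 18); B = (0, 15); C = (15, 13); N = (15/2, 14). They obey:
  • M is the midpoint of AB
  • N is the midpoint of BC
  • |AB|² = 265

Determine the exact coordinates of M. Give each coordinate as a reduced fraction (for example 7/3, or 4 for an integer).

M = (8, 33/2)

1. M_x = 8  [2·M = A+B = (16, 18)+(0, 15)]
2. M_y = 33/2  [2·M = A+B = (16, 18)+(0, 15)]
   so M = (8, 33/2)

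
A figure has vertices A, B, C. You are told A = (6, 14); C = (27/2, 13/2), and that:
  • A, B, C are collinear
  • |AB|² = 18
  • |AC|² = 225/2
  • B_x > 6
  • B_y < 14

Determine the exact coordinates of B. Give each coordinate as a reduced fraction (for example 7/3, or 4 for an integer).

1. B_x = 9  [[A, B, C are collinear ⇒ -15/2x-15/2y+150=0] ∩ [|B−(6, 14)|²=18]]
2. B_y = 11  [[A, B, C are collinear ⇒ -15/2x-15/2y+150=0] ∩ [|B−(6, 14)|²=18]]
   so B = (9, 11)

B = (9, 11)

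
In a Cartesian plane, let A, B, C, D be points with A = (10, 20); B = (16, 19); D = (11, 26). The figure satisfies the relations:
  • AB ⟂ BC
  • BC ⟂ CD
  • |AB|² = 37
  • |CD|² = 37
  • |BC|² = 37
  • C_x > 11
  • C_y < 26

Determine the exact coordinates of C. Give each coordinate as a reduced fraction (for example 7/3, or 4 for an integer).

1. C_x = 17  [[AB ⟂ BC ⇒ 6x-1y-77=0] ∩ [|C−(11, 26)|²=37]]
2. C_y = 25  [[AB ⟂ BC ⇒ 6x-1y-77=0] ∩ [|C−(11, 26)|²=37]]
   so C = (17, 25)

C = (17, 25)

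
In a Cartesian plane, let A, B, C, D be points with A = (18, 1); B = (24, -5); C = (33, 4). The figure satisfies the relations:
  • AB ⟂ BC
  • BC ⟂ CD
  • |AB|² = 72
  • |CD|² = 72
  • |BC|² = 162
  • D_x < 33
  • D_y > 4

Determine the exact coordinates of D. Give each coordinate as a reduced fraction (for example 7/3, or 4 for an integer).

1. D_x = 27  [[BC ⟂ CD ⇒ 9x+9y-333=0] ∩ [|D−(33, 4)|²=72]]
2. D_y = 10  [[BC ⟂ CD ⇒ 9x+9y-333=0] ∩ [|D−(33, 4)|²=72]]
   so D = (27, 10)

D = (27, 10)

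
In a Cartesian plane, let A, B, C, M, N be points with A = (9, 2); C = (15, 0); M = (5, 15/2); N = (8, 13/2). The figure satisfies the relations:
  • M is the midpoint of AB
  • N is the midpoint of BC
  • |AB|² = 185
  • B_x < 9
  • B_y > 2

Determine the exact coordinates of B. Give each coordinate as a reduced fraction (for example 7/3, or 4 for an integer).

B = (1, 13)

1. B_x = 1  [B = 2·M−A = 2·(5, 15/2)−(9, 2)]
2. B_y = 13  [B = 2·M−A = 2·(5, 15/2)−(9, 2)]
   so B = (1, 13)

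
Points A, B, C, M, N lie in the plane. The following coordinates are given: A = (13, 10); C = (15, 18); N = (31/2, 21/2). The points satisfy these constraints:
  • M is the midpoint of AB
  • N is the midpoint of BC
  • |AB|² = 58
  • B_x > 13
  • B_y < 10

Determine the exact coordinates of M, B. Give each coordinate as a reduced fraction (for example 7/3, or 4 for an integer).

M = (29/2, 13/2)
B = (16, 3)

1. B_x = 16  [B = 2·N−C = 2·(31/2, 21/2)−(15, 18)]
2. B_y = 3  [B = 2·N−C = 2·(31/2, 21/2)−(15, 18)]
   so B = (16, 3)
3. M_x = 29/2  [2·M = A+B = (13, 10)+(16, 3)]
4. M_y = 13/2  [2·M = A+B = (13, 10)+(16, 3)]
   so M = (29/2, 13/2)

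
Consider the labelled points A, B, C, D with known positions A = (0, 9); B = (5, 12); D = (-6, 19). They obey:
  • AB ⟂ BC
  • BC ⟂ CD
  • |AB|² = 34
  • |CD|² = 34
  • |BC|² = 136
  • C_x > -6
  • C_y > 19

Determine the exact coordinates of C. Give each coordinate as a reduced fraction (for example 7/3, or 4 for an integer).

C = (-1, 22)

1. C_x = -1  [[AB ⟂ BC ⇒ 5x+3y-61=0] ∩ [|C−(-6, 19)|²=34]]
2. C_y = 22  [[AB ⟂ BC ⇒ 5x+3y-61=0] ∩ [|C−(-6, 19)|²=34]]
   so C = (-1, 22)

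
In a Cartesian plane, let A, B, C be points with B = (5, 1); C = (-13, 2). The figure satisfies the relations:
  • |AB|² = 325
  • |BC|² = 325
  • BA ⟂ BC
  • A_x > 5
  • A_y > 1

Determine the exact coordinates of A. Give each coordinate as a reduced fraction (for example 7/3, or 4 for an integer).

1. A_x = 6  [[BA ⟂ BC ⇒ -18x+1y+89=0] ∩ [|A−(5, 1)|²=325]]
2. A_y = 19  [[BA ⟂ BC ⇒ -18x+1y+89=0] ∩ [|A−(5, 1)|²=325]]
   so A = (6, 19)

A = (6, 19)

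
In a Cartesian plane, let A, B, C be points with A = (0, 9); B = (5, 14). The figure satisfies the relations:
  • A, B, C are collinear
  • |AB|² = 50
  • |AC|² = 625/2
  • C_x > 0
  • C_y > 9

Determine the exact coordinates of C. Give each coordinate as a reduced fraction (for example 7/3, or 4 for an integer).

C = (25/2, 43/2)

1. C_x = 25/2  [[A, B, C are collinear ⇒ -5x+5y-45=0] ∩ [|C−(0, 9)|²=625/2]]
2. C_y = 43/2  [[A, B, C are collinear ⇒ -5x+5y-45=0] ∩ [|C−(0, 9)|²=625/2]]
   so C = (25/2, 43/2)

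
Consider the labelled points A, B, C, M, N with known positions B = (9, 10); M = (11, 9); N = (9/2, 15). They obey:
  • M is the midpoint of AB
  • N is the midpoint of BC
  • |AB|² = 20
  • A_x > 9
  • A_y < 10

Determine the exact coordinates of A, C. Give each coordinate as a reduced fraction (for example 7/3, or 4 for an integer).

A = (13, 8)
C = (0, 20)

1. A_x = 13  [A = 2·M−B = 2·(11, 9)−(9, 10)]
2. A_y = 8  [A = 2·M−B = 2·(11, 9)−(9, 10)]
   so A = (13, 8)
3. C_x = 0  [C = 2·N−B = 2·(9/2, 15)−(9, 10)]
4. C_y = 20  [C = 2·N−B = 2·(9/2, 15)−(9, 10)]
   so C = (0, 20)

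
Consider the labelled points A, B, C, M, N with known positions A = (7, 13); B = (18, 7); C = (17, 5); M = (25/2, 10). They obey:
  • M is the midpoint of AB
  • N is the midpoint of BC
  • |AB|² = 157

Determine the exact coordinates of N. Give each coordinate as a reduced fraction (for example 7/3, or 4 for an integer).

1. N_x = 35/2  [2·N = B+C = (18, 7)+(17, 5)]
2. N_y = 6  [2·N = B+C = (18, 7)+(17, 5)]
   so N = (35/2, 6)

N = (35/2, 6)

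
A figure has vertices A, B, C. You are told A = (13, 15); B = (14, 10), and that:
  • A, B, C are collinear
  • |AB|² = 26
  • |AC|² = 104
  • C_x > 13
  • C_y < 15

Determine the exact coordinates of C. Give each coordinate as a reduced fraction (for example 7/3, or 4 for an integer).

1. C_x = 15  [[A, B, C are collinear ⇒ 5x+1y-80=0] ∩ [|C−(13, 15)|²=104]]
2. C_y = 5  [[A, B, C are collinear ⇒ 5x+1y-80=0] ∩ [|C−(13, 15)|²=104]]
   so C = (15, 5)

C = (15, 5)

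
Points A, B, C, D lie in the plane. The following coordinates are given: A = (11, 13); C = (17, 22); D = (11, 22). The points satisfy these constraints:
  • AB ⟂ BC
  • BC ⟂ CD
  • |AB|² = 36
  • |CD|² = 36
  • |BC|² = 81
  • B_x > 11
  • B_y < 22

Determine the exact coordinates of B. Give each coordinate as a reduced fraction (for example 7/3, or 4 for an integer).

1. B_x = 17  [[BC ⟂ CD ⇒ 6x-102=0] ∩ [|B−(11, 13)|²=36]]
2. B_y = 13  [[BC ⟂ CD ⇒ 6x-102=0] ∩ [|B−(11, 13)|²=36]]
   so B = (17, 13)

B = (17, 13)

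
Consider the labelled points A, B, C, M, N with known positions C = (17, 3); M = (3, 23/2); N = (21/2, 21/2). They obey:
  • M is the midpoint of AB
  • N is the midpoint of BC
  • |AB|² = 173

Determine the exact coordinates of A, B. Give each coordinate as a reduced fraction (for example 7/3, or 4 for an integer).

A = (2, 5)
B = (4, 18)

1. B_x = 4  [B = 2·N−C = 2·(21/2, 21/2)−(17, 3)]
2. B_y = 18  [B = 2·N−C = 2·(21/2, 21/2)−(17, 3)]
   so B = (4, 18)
3. A_x = 2  [A = 2·M−B = 2·(3, 23/2)−(4, 18)]
4. A_y = 5  [A = 2·M−B = 2·(3, 23/2)−(4, 18)]
   so A = (2, 5)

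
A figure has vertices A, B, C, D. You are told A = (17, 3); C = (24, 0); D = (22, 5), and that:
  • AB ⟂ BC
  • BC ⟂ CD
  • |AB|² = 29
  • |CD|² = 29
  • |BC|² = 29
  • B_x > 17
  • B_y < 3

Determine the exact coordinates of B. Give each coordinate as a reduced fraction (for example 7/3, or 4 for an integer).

1. B_x = 19  [[BC ⟂ CD ⇒ 2x-5y-48=0] ∩ [|B−(17, 3)|²=29]]
2. B_y = -2  [[BC ⟂ CD ⇒ 2x-5y-48=0] ∩ [|B−(17, 3)|²=29]]
   so B = (19, -2)

B = (19, -2)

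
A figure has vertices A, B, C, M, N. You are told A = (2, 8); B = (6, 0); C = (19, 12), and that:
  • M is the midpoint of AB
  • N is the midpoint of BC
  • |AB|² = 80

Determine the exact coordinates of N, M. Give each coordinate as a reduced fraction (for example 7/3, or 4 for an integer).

N = (25/2, 6)
M = (4, 4)

1. M_x = 4  [2·M = A+B = (2, 8)+(6, 0)]
2. M_y = 4  [2·M = A+B = (2, 8)+(6, 0)]
   so M = (4, 4)
3. N_x = 25/2  [2·N = B+C = (6, 0)+(19, 12)]
4. N_y = 6  [2·N = B+C = (6, 0)+(19, 12)]
   so N = (25/2, 6)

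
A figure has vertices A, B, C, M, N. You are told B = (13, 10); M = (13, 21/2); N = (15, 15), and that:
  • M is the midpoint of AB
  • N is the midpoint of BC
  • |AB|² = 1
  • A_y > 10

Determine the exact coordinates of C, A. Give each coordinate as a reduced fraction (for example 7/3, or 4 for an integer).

1. A_x = 13  [A = 2·M−B = 2·(13, 21/2)−(13, 10)]
2. A_y = 11  [A = 2·M−B = 2·(13, 21/2)−(13, 10)]
   so A = (13, 11)
3. C_x = 17  [C = 2·N−B = 2·(15, 15)−(13, 10)]
4. C_y = 20  [C = 2·N−B = 2·(15, 15)−(13, 10)]
   so C = (17, 20)

C = (17, 20)
A = (13, 11)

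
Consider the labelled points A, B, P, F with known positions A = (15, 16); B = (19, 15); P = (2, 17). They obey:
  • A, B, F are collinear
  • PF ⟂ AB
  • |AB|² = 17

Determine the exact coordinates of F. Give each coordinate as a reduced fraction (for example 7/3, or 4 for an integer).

1. F_x = 43/17  [[A, B, F are collinear ⇒ 1x+4y-79=0] ∩ [PF ⟂ AB ⇒ 4x-1y+9=0]]
2. F_y = 325/17  [[A, B, F are collinear ⇒ 1x+4y-79=0] ∩ [PF ⟂ AB ⇒ 4x-1y+9=0]]
   so F = (43/17, 325/17)

F = (43/17, 325/17)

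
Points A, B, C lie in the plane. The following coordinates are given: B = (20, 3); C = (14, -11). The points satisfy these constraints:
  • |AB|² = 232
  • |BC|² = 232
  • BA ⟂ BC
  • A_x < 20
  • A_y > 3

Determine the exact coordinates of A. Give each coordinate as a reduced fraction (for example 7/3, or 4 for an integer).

1. A_x = 6  [[BA ⟂ BC ⇒ -6x-14y+162=0] ∩ [|A−(20, 3)|²=232]]
2. A_y = 9  [[BA ⟂ BC ⇒ -6x-14y+162=0] ∩ [|A−(20, 3)|²=232]]
   so A = (6, 9)

A = (6, 9)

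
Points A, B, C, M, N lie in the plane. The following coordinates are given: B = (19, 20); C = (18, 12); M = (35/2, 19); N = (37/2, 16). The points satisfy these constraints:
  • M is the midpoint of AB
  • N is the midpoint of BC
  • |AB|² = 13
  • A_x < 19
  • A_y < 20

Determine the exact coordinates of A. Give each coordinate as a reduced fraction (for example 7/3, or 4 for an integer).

1. A_x = 16  [A = 2·M−B = 2·(35/2, 19)−(19, 20)]
2. A_y = 18  [A = 2·M−B = 2·(35/2, 19)−(19, 20)]
   so A = (16, 18)

A = (16, 18)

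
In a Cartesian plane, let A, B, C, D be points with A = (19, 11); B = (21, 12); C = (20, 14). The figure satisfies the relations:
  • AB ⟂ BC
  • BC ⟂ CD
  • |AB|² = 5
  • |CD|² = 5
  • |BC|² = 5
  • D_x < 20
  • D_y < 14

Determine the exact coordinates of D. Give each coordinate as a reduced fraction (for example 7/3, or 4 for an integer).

D = (18, 13)

1. D_x = 18  [[BC ⟂ CD ⇒ -1x+2y-8=0] ∩ [|D−(20, 14)|²=5]]
2. D_y = 13  [[BC ⟂ CD ⇒ -1x+2y-8=0] ∩ [|D−(20, 14)|²=5]]
   so D = (18, 13)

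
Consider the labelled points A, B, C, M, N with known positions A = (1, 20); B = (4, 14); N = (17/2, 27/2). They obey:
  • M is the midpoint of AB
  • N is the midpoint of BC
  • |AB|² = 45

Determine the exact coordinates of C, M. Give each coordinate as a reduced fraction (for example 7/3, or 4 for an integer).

1. M_x = 5/2  [2·M = A+B = (1, 20)+(4, 14)]
2. M_y = 17  [2·M = A+B = (1, 20)+(4, 14)]
   so M = (5/2, 17)
3. C_x = 13  [C = 2·N−B = 2·(17/2, 27/2)−(4, 14)]
4. C_y = 13  [C = 2·N−B = 2·(17/2, 27/2)−(4, 14)]
   so C = (13, 13)

C = (13, 13)
M = (5/2, 17)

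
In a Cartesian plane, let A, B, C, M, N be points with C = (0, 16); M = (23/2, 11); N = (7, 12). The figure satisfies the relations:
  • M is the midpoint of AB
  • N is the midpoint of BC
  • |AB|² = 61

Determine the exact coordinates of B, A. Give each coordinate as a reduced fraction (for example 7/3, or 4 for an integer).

B = (14, 8)
A = (9, 14)

1. B_x = 14  [B = 2·N−C = 2·(7, 12)−(0, 16)]
2. B_y = 8  [B = 2·N−C = 2·(7, 12)−(0, 16)]
   so B = (14, 8)
3. A_x = 9  [A = 2·M−B = 2·(23/2, 11)−(14, 8)]
4. A_y = 14  [A = 2·M−B = 2·(23/2, 11)−(14, 8)]
   so A = (9, 14)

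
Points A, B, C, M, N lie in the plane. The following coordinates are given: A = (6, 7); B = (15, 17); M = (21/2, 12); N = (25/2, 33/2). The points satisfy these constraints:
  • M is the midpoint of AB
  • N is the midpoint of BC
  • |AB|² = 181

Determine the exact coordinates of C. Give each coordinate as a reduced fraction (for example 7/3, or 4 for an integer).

C = (10, 16)

1. C_x = 10  [C = 2·N−B = 2·(25/2, 33/2)−(15, 17)]
2. C_y = 16  [C = 2·N−B = 2·(25/2, 33/2)−(15, 17)]
   so C = (10, 16)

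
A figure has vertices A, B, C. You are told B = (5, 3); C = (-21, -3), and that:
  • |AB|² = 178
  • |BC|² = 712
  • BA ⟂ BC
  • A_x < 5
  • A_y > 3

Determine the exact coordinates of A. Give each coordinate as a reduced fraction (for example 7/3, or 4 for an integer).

1. A_x = 2  [[BA ⟂ BC ⇒ -26x-6y+148=0] ∩ [|A−(5, 3)|²=178]]
2. A_y = 16  [[BA ⟂ BC ⇒ -26x-6y+148=0] ∩ [|A−(5, 3)|²=178]]
   so A = (2, 16)

A = (2, 16)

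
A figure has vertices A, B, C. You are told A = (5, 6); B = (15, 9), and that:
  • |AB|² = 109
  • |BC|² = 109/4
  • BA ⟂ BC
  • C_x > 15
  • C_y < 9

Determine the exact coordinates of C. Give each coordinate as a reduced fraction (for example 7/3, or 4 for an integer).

C = (33/2, 4)

1. C_x = 33/2  [[BA ⟂ BC ⇒ -10x-3y+177=0] ∩ [|C−(15, 9)|²=109/4]]
2. C_y = 4  [[BA ⟂ BC ⇒ -10x-3y+177=0] ∩ [|C−(15, 9)|²=109/4]]
   so C = (33/2, 4)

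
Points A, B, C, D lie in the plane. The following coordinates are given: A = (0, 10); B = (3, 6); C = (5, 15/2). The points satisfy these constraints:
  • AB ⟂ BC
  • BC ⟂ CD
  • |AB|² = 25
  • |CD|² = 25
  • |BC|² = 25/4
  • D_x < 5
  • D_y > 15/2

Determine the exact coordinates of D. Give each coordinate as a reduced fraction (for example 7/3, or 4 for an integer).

D = (2, 23/2)

1. D_x = 2  [[BC ⟂ CD ⇒ 2x+3/2y-85/4=0] ∩ [|D−(5, 15/2)|²=25]]
2. D_y = 23/2  [[BC ⟂ CD ⇒ 2x+3/2y-85/4=0] ∩ [|D−(5, 15/2)|²=25]]
   so D = (2, 23/2)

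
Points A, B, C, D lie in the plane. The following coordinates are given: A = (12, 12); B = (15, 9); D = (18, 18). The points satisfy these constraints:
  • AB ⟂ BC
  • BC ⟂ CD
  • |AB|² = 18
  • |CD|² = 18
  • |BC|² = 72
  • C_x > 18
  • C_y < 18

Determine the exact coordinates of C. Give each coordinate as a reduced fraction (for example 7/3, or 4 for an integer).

1. C_x = 21  [[AB ⟂ BC ⇒ 3x-3y-18=0] ∩ [|C−(18, 18)|²=18]]
2. C_y = 15  [[AB ⟂ BC ⇒ 3x-3y-18=0] ∩ [|C−(18, 18)|²=18]]
   so C = (21, 15)

C = (21, 15)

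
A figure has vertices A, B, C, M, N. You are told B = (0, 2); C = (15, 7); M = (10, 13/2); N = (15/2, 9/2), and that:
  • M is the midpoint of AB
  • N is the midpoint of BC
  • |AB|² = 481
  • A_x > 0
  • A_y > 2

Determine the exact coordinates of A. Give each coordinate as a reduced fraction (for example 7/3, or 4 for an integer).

1. A_x = 20  [A = 2·M−B = 2·(10, 13/2)−(0, 2)]
2. A_y = 11  [A = 2·M−B = 2·(10, 13/2)−(0, 2)]
   so A = (20, 11)

A = (20, 11)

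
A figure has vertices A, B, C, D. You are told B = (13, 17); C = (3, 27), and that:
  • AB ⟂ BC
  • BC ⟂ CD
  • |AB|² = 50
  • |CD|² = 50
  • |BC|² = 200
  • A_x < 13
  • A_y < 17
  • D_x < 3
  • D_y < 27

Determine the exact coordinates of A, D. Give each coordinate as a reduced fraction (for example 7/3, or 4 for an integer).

1. A_x = 8  [[AB ⟂ BC ⇒ 10x-10y+40=0] ∩ [|A−(13, 17)|²=50]]
2. A_y = 12  [[AB ⟂ BC ⇒ 10x-10y+40=0] ∩ [|A−(13, 17)|²=50]]
   so A = (8, 12)
3. D_x = -2  [[BC ⟂ CD ⇒ -10x+10y-240=0] ∩ [|D−(3, 27)|²=50]]
4. D_y = 22  [[BC ⟂ CD ⇒ -10x+10y-240=0] ∩ [|D−(3, 27)|²=50]]
   so D = (-2, 22)

A = (8, 12)
D = (-2, 22)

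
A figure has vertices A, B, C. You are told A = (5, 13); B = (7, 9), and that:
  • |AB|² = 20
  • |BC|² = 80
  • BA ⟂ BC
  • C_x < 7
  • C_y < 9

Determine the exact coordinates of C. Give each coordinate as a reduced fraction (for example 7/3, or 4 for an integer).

1. C_x = -1  [[BA ⟂ BC ⇒ -2x+4y-22=0] ∩ [|C−(7, 9)|²=80]]
2. C_y = 5  [[BA ⟂ BC ⇒ -2x+4y-22=0] ∩ [|C−(7, 9)|²=80]]
   so C = (-1, 5)

C = (-1, 5)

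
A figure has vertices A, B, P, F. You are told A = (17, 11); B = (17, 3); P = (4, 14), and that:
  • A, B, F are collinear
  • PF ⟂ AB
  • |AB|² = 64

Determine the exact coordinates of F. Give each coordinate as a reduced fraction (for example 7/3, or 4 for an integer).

F = (17, 14)

1. F_x = 17  [[A, B, F are collinear ⇒ 8x-136=0] ∩ [PF ⟂ AB ⇒ -8y+112=0]]
2. F_y = 14  [[A, B, F are collinear ⇒ 8x-136=0] ∩ [PF ⟂ AB ⇒ -8y+112=0]]
   so F = (17, 14)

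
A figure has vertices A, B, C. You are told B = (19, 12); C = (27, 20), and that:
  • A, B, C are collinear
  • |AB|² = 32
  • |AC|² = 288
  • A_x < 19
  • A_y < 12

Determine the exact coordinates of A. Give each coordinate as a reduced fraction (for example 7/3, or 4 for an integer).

1. A_x = 15  [[A, B, C are collinear ⇒ -8x+8y+56=0] ∩ [|A−(19, 12)|²=32]]
2. A_y = 8  [[A, B, C are collinear ⇒ -8x+8y+56=0] ∩ [|A−(19, 12)|²=32]]
   so A = (15, 8)

A = (15, 8)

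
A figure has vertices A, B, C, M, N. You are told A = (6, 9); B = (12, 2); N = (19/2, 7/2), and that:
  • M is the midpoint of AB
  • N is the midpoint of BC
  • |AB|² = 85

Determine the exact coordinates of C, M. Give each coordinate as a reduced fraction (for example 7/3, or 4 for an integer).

1. M_x = 9  [2·M = A+B = (6, 9)+(12, 2)]
2. M_y = 11/2  [2·M = A+B = (6, 9)+(12, 2)]
   so M = (9, 11/2)
3. C_x = 7  [C = 2·N−B = 2·(19/2, 7/2)−(12, 2)]
4. C_y = 5  [C = 2·N−B = 2·(19/2, 7/2)−(12, 2)]
   so C = (7, 5)

C = (7, 5)
M = (9, 11/2)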